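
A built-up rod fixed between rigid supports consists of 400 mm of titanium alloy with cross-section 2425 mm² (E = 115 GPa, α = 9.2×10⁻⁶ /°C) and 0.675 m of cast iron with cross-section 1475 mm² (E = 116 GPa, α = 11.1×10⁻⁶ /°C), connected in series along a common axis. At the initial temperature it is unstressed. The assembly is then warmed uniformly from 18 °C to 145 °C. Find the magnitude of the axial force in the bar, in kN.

P ≈ 264 kN (compressive)

If the supports were absent, the total length change would be Σ αᵢΔT Lᵢ = 9.2×10⁻⁶×127×400 + 11.1×10⁻⁶×127×675 = 1.419 mm.
The rigid supports impose zero overall length change; the single axial force P common to all segments must satisfy P Σ Lᵢ/(AᵢEᵢ) = δ_free.
The series flexibility is Σ Lᵢ/(AᵢEᵢ) = 400/(2425×115×10³) + 675/(1475×116×10³) = 5.379×10⁻⁶ mm/N.
Hence P = δ_free / Σ(L/AE) = 1.419/5.379×10⁻⁶ = 263.8 kN (compressive).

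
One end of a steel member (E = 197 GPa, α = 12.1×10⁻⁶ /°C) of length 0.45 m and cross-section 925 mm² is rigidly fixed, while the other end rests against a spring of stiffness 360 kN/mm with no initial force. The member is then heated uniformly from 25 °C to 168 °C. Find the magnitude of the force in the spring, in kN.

P ≈ 148 kN

Free thermal expansion: δ_free = αΔT L = 12.1×10⁻⁶ × 143 × 450 = 0.7786 mm.
With a force P in the spring, the elastic change of the member is PL/(AE) and that of the spring is P/k; compatibility requires their sum to equal δ_free.
So P = δ_free / [L/(AE) + 1/k] = 0.7786 / [ 450/(925×197×10³) + 1/(360×10³) ].
P = 0.7786 / 5.247×10⁻⁶ = 148400 N.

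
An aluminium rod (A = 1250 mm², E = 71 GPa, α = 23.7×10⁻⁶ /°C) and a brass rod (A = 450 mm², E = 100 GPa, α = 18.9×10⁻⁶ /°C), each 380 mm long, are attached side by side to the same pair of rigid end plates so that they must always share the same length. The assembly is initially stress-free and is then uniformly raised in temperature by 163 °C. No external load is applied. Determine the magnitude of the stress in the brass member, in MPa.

σ ≈ 51.9 MPa (tensile)

Equilibrium of a rigid end plate with no external load gives equal and opposite internal forces ±P in the two members. Since α_{aluminium} > α_{brass}, heating drives the aluminium into compression and the brass into tension.
Compatibility of the two members (thermal + elastic change equal): (α₁ − α₂)ΔT = P·[1/(A₁E₁) + 1/(A₂E₂)].
|α₁ − α₂|·ΔT = 4.8×10⁻⁶ × 163 = 0.0007824.
1/(A₁E₁) + 1/(A₂E₂) = 1/(1250×71×10³) + 1/(450×100×10³) = 3.349×10⁻⁸ N⁻¹.
P = 0.0007824 / 3.349×10⁻⁸ = 23360 N = 23.36 kN.
σ_{brass} = P/A₂ = 23360/450 = 51.92 MPa, tensile.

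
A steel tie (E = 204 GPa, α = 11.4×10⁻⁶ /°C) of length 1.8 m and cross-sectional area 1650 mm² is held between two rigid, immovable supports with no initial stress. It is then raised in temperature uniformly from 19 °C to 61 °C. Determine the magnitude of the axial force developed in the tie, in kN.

P ≈ 161 kN (compressive)

With zero net strain, σ = E·αΔT = 204 GPa × 11.4×10⁻⁶ × 42 = 97.68 MPa.
Then P = σA = 97.68 × 1650 mm² = 161.2 kN, compressive.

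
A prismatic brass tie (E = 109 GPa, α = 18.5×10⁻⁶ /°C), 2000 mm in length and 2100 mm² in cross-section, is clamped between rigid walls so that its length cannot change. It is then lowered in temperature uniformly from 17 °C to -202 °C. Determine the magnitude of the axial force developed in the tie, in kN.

With zero net strain, σ = E·αΔT = 109 GPa × 18.5×10⁻⁶ × 219 = 441.6 MPa.
Then P = σA = 441.6 × 2100 mm² = 927.4 kN, tensile.

P ≈ 927 kN (tensile)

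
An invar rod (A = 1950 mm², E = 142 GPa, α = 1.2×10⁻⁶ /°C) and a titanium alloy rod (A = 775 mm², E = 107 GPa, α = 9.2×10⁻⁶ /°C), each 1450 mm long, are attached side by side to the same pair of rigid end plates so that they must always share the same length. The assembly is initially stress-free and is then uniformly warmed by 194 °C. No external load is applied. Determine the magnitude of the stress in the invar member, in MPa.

The titanium alloy has the larger α, so on heating it would change length more than the invar if both were free. The rigid plates force a common final length, so the titanium alloy is put into compression and the invar into tension, with equal and opposite forces P (no external load).
Equating the net (thermal + elastic) strains gives |α₁ − α₂|·ΔT = P·[1/(A₁E₁) + 1/(A₂E₂)].
|α₁ − α₂|·ΔT = 8×10⁻⁶ × 194 = 0.001552.
1/(A₁E₁) + 1/(A₂E₂) = 1/(1950×142×10³) + 1/(775×107×10³) = 1.567×10⁻⁸ N⁻¹.
P = 0.001552 / 1.567×10⁻⁸ = 99040 N = 99.04 kN.
σ_{invar} = P/A₁ = 99040/1950 = 50.79 MPa, tensile.

σ ≈ 50.8 MPa (tensile)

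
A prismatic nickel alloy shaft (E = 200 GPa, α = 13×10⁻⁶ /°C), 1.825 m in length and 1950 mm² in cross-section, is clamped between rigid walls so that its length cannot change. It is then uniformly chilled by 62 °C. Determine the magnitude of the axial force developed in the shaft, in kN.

Full restraint means ε = 0, so the stress is σ = EαΔT = 200×10³ × 13×10⁻⁶ × 62 = 161.2 MPa.
Then P = σA = 161.2 × 1950 mm² = 314.3 kN, tensile.

P ≈ 314 kN (tensile)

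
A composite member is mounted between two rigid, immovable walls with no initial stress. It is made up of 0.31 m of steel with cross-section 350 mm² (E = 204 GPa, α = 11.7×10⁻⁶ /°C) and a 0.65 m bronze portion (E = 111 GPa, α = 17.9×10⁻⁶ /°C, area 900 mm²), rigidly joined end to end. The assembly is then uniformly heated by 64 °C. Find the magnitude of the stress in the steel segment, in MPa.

With the walls removed the bar would change length by δ_free = Σ αᵢΔT Lᵢ = 11.7×10⁻⁶×64×310 + 17.9×10⁻⁶×64×650 = 0.9768 mm.
The walls prevent any net length change, so an axial force P (same in every segment) develops. Compatibility: P · Σ Lᵢ/(AᵢEᵢ) = δ_free.
Σ Lᵢ/(AᵢEᵢ) = 310/(350×204×10³) + 650/(900×111×10³) = 1.085×10⁻⁵ mm/N.
Hence P = δ_free / Σ(L/AE) = 0.9768/1.085×10⁻⁵ = 90.04 kN (compressive).
σ_{steel} = P / A = 90040 / 350 = 257.3 MPa.

σ ≈ 257 MPa (compressive)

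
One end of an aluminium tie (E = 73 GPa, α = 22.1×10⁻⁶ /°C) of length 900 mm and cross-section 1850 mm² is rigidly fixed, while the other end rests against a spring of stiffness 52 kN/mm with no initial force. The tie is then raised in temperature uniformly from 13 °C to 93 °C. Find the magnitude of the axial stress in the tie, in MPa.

σ ≈ 33.2 MPa (compressive)

If the spring were absent the tie would lengthen by αΔT L = 22.1×10⁻⁶ × 80 × 900 = 1.591 mm.
Let P be the compressive force at the spring. The tie shortens elastically by PL/(AE) and the spring compresses by P/k; together these equal δ_free.
So P = δ_free / [L/(AE) + 1/k] = 1.591 / [ 900/(1850×73×10³) + 1/(52×10³) ].
P = 1.591 / 2.589×10⁻⁵ = 61450 N.
σ = P/A = 61450/1850 = 33.22 MPa.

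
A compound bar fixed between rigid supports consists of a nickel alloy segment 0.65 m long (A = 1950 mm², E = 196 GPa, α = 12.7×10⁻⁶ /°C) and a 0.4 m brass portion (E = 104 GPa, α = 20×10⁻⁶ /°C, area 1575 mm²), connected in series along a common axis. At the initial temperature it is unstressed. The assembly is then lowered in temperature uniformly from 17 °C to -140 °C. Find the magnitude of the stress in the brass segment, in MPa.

σ ≈ 391 MPa (tensile)

With the walls removed the bar would change length by δ_free = Σ αᵢΔT Lᵢ = 12.7×10⁻⁶×157×650 + 20×10⁻⁶×157×400 = 2.552 mm.
The walls prevent any net length change, so an axial force P (same in every segment) develops. Compatibility: P · Σ Lᵢ/(AᵢEᵢ) = δ_free.
The series flexibility is Σ Lᵢ/(AᵢEᵢ) = 650/(1950×196×10³) + 400/(1575×104×10³) = 4.143×10⁻⁶ mm/N.
So P = 2.552 / 4.143×10⁻⁶ = 616 kN, tensile.
σ_{brass} = P / A = 616000 / 1575 = 391.1 MPa.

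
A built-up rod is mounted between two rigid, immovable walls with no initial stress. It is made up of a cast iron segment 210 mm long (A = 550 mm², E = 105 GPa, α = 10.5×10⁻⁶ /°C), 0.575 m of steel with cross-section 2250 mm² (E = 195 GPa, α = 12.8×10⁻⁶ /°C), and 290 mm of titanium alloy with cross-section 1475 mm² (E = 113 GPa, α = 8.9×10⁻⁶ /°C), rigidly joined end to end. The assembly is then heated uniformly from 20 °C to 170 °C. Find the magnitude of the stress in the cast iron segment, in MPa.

σ ≈ 495 MPa (compressive)

Free thermal expansion of the whole bar: Σ αᵢΔT Lᵢ = 10.5×10⁻⁶×150×210 + 12.8×10⁻⁶×150×575 + 8.9×10⁻⁶×150×290 = 1.822 mm.
Since the ends are fixed, an axial force P builds up, equal in every segment, with P · Σ Lᵢ/(AᵢEᵢ) = δ_free.
Σ Lᵢ/(AᵢEᵢ) = 210/(550×105×10³) + 575/(2250×195×10³) + 290/(1475×113×10³) = 6.687×10⁻⁶ mm/N.
P = 1.822 / 6.687×10⁻⁶ = 272500 N = 272.5 kN, compressive.
σ_{cast iron} = P / A = 272500 / 550 = 495.4 MPa.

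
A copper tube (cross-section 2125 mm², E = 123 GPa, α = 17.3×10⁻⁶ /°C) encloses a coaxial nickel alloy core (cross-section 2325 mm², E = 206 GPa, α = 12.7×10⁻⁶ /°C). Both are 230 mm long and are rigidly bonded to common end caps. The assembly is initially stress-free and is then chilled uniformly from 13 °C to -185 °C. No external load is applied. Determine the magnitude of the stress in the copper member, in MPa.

The copper has the larger α, so on cooling it would change length more than the nickel alloy if both were free. The rigid plates force a common final length, so the copper is put into tension and the nickel alloy into compression, with equal and opposite forces P (no external load).
Compatibility of the two members (thermal + elastic change equal): (α₁ − α₂)ΔT = P·[1/(A₁E₁) + 1/(A₂E₂)].
|α₁ − α₂|·ΔT = 4.6×10⁻⁶ × 198 = 0.0009108.
1/(A₁E₁) + 1/(A₂E₂) = 1/(2125×123×10³) + 1/(2325×206×10³) = 5.914×10⁻⁹ N⁻¹.
So P = 0.0009108 / 5.914×10⁻⁹ = 154 kN.
σ_{copper} = P/A₁ = 154000/2125 = 72.48 MPa, tensile.

σ ≈ 72.5 MPa (tensile)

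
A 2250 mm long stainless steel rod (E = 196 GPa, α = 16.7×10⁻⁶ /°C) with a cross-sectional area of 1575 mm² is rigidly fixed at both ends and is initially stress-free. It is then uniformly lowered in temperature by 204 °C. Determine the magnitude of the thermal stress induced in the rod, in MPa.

The supports are rigid, so the total axial strain is zero. The restrained thermal strain is ε = αΔT = 16.7×10⁻⁶ × 204 = 3406.8×10⁻⁶.
The stress required to suppress this strain is σ = Eε = 196×10³ × 3406.8×10⁻⁶ = 667.7 MPa, tensile since the rod is trying to contract.

σ ≈ 668 MPa (tensile)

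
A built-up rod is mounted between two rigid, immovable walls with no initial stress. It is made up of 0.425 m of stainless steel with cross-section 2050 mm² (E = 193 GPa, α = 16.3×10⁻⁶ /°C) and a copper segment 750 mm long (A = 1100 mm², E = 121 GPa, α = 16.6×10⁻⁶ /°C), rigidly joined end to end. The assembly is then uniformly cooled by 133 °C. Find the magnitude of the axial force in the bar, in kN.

With the walls removed the bar would change length by δ_free = Σ αᵢΔT Lᵢ = 16.3×10⁻⁶×133×425 + 16.6×10⁻⁶×133×750 = 2.577 mm.
The rigid supports impose zero overall length change; the single axial force P common to all segments must satisfy P Σ Lᵢ/(AᵢEᵢ) = δ_free.
Σ Lᵢ/(AᵢEᵢ) = 425/(2050×193×10³) + 750/(1100×121×10³) = 6.709×10⁻⁶ mm/N.
P = 2.577 / 6.709×10⁻⁶ = 384100 N = 384.1 kN, tensile.

P ≈ 384 kN (tensile)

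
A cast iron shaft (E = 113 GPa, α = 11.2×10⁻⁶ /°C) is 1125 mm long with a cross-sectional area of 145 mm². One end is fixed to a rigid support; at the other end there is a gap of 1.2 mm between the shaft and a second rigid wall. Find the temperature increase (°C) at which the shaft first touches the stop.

ΔT ≈ 95.2 °C

Contact occurs when the free expansion equals the gap: αΔT L = 1.2 mm.
So ΔT = g/(αL) = 1.2/(11.2×10⁻⁶ × 1125) = 95.24 °C.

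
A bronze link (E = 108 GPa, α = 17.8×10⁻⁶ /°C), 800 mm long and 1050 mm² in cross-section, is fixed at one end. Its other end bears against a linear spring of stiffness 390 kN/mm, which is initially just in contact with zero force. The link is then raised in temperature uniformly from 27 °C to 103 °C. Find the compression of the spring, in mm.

The unrestrained thermal change is αΔT L = 17.8×10⁻⁶ × 76 × 800 = 1.082 mm.
Let P be the compressive force at the spring. The link shortens elastically by PL/(AE) and the spring compresses by P/k; together these equal δ_free.
P [ L/(AE) + 1/k ] = δ_free → P [ 800/(1050×108×10³) + 1/(390×10³) ] = 1.082.
P = 1.082 / 9.619×10⁻⁶ = 112500 N.
Spring compression = P/k = 112500/(390×10³) = 0.2885 mm.

δ ≈ 0.288 mm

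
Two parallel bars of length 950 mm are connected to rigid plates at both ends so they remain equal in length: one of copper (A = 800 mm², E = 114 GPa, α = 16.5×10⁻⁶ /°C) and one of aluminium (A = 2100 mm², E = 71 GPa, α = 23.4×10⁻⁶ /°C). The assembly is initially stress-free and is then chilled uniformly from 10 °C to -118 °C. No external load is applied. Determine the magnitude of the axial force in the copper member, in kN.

Both members must finish at the same length. With the larger α, the aluminium tends to over-contract; the plates restrain it, putting the aluminium in tension and the copper in compression. With no external load the two internal forces are equal and opposite, magnitude P.
Equating the net (thermal + elastic) strains gives |α₁ − α₂|·ΔT = P·[1/(A₁E₁) + 1/(A₂E₂)].
|α₁ − α₂|·ΔT = 6.9×10⁻⁶ × 128 = 0.0008832.
1/(A₁E₁) + 1/(A₂E₂) = 1/(800×114×10³) + 1/(2100×71×10³) = 1.767×10⁻⁸ N⁻¹.
P = 0.0008832 / 1.767×10⁻⁸ = 49980 N = 49.98 kN.

P ≈ 50 kN (compressive in the copper)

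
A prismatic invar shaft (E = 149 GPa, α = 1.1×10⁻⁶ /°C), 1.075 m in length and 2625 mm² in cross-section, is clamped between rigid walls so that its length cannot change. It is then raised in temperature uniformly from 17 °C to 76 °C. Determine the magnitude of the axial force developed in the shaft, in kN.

P ≈ 25.4 kN (compressive)

The ends cannot move, so σ = EαΔT = 149×10³ × 1.1×10⁻⁶ × 59 = 9.67 MPa.
P = AEαΔT = 2625 × 149×10³ × 1.1×10⁻⁶ × 59 = 25.38 kN (compressive).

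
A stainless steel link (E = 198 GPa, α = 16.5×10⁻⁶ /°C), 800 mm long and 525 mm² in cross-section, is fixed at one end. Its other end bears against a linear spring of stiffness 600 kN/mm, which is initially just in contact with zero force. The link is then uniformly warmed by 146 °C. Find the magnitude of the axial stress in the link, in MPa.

σ ≈ 392 MPa (compressive)

Free thermal expansion: δ_free = αΔT L = 16.5×10⁻⁶ × 146 × 800 = 1.927 mm.
Let P be the compressive force at the spring. The link shortens elastically by PL/(AE) and the spring compresses by P/k; together these equal δ_free.
P [ L/(AE) + 1/k ] = δ_free → P [ 800/(525×198×10³) + 1/(600×10³) ] = 1.927.
P = 1.927 / 9.363×10⁻⁶ = 205800 N.
σ = P/A = 205800/525 = 392.1 MPa.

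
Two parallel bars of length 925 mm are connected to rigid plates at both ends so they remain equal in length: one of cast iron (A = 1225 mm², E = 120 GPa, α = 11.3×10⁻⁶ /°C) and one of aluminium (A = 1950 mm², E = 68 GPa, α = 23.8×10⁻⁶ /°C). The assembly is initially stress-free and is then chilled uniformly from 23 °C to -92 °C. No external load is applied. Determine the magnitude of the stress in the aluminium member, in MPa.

σ ≈ 51.4 MPa (tensile)

The aluminium has the larger α, so on cooling it would change length more than the cast iron if both were free. The rigid plates force a common final length, so the aluminium is put into tension and the cast iron into compression, with equal and opposite forces P (no external load).
Setting the final lengths equal and cancelling L: (α₁ − α₂)ΔT = P/(A₁E₁) + P/(A₂E₂).
|α₁ − α₂|·ΔT = 12.5×10⁻⁶ × 115 = 0.001437.
1/(A₁E₁) + 1/(A₂E₂) = 1/(1225×120×10³) + 1/(1950×68×10³) = 1.434×10⁻⁸ N⁻¹.
P = 0.001437 / 1.434×10⁻⁸ = 100200 N = 100.2 kN.
σ_{aluminium} = P/A₂ = 100200/1950 = 51.39 MPa, tensile.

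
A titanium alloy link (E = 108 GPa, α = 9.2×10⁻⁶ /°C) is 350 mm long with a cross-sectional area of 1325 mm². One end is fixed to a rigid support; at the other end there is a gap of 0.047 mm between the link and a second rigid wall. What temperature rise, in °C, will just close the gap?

Contact occurs when the free expansion equals the gap: αΔT L = 0.047 mm.
ΔT = 0.047 / (9.2×10⁻⁶ × 350) = 14.6 °C.

ΔT ≈ 14.6 °C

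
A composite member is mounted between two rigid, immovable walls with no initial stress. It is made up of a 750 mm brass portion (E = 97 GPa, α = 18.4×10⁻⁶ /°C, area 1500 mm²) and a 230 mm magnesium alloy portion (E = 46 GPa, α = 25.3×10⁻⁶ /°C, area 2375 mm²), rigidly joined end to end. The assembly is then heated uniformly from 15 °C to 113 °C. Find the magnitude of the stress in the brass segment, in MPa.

σ ≈ 177 MPa (compressive)

With the walls removed the bar would change length by δ_free = Σ αᵢΔT Lᵢ = 18.4×10⁻⁶×98×750 + 25.3×10⁻⁶×98×230 = 1.923 mm.
Since the ends are fixed, an axial force P builds up, equal in every segment, with P · Σ Lᵢ/(AᵢEᵢ) = δ_free.
The series flexibility is Σ Lᵢ/(AᵢEᵢ) = 750/(1500×97×10³) + 230/(2375×46×10³) = 7.26×10⁻⁶ mm/N.
Hence P = δ_free / Σ(L/AE) = 1.923/7.26×10⁻⁶ = 264.8 kN (compressive).
σ_{brass} = P / A = 264800 / 1500 = 176.6 MPa.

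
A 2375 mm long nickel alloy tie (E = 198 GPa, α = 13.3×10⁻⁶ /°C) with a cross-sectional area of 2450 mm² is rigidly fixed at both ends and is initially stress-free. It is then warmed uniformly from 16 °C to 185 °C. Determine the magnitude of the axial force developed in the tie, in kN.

P ≈ 1090 kN (compressive)

With zero net strain, σ = E·αΔT = 198 GPa × 13.3×10⁻⁶ × 169 = 445 MPa.
P = AEαΔT = 2450 × 198×10³ × 13.3×10⁻⁶ × 169 = 1090 kN (compressive).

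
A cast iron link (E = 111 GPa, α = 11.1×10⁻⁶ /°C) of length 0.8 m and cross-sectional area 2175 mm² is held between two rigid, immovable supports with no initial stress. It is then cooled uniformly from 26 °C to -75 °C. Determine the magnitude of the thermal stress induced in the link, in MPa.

With length fixed, the mechanical strain must cancel the thermal strain αΔT = 11.1×10⁻⁶ × 101 = 1121.1×10⁻⁶.
σ = EαΔT = 111×10³ × 11.1×10⁻⁶ × 101 = 124.4 MPa (tensile; the link is trying to contract).

σ ≈ 124 MPa (tensile)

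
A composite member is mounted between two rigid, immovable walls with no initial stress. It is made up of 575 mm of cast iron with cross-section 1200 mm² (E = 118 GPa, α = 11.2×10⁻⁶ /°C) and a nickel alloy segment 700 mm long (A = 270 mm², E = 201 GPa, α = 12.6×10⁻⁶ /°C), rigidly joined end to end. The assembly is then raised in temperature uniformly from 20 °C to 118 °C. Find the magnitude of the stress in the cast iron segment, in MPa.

σ ≈ 73.5 MPa (compressive)

Free thermal expansion of the whole bar: Σ αᵢΔT Lᵢ = 11.2×10⁻⁶×98×575 + 12.6×10⁻⁶×98×700 = 1.495 mm.
The rigid supports impose zero overall length change; the single axial force P common to all segments must satisfy P Σ Lᵢ/(AᵢEᵢ) = δ_free.
Σ Lᵢ/(AᵢEᵢ) = 575/(1200×118×10³) + 700/(270×201×10³) = 1.696×10⁻⁵ mm/N.
P = 1.495 / 1.696×10⁻⁵ = 88180 N = 88.18 kN, compressive.
σ_{cast iron} = P / A = 88180 / 1200 = 73.48 MPa.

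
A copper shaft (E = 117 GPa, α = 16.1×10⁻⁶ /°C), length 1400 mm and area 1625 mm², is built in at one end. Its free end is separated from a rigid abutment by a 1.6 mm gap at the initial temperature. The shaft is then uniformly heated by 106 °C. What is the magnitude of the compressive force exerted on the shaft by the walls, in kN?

P ≈ 107 kN

Free thermal elongation = αΔT L = 16.1×10⁻⁶ × 106 × 1400 = 2.389 mm.
The gap closes (δ_free > 1.6 mm) and the wall then resists a further 2.389 − 1.6 = 0.7892 mm of expansion.
That suppressed elongation corresponds to σ = E·Δ/L = 117×10³ × 0.7892/1400 = 65.96 MPa.
Force on the wall = σA = 65.96 × 1625 mm² = 107.2 kN.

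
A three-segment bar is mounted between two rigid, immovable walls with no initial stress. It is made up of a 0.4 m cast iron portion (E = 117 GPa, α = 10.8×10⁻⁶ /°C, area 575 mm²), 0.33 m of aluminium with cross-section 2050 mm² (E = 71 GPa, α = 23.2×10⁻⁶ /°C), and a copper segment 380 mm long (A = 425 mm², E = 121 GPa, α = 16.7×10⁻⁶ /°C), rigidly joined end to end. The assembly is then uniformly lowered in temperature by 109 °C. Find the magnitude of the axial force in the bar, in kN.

If the supports were absent, the total length change would be Σ αᵢΔT Lᵢ = 10.8×10⁻⁶×109×400 + 23.2×10⁻⁶×109×330 + 16.7×10⁻⁶×109×380 = 1.997 mm.
Since the ends are fixed, an axial force P builds up, equal in every segment, with P · Σ Lᵢ/(AᵢEᵢ) = δ_free.
Σ Lᵢ/(AᵢEᵢ) = 400/(575×117×10³) + 330/(2050×71×10³) + 380/(425×121×10³) = 1.56×10⁻⁵ mm/N.
So P = 1.997 / 1.56×10⁻⁵ = 128 kN, tensile.

P ≈ 128 kN (tensile)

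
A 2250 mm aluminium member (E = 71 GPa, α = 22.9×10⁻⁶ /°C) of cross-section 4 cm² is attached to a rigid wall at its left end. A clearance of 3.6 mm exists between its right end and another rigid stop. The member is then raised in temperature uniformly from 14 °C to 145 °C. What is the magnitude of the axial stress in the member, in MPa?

σ ≈ 99.4 MPa (compressive)

Free thermal elongation = αΔT L = 22.9×10⁻⁶ × 131 × 2250 = 6.75 mm.
After closing the 3.6 mm clearance, 6.75 − 3.6 = 3.15 mm of expansion remains to be suppressed by the wall.
Compatibility: PL/(AE) = 3.15 mm, so σ = P/A = E × (3.15/2250) = 99.39 MPa.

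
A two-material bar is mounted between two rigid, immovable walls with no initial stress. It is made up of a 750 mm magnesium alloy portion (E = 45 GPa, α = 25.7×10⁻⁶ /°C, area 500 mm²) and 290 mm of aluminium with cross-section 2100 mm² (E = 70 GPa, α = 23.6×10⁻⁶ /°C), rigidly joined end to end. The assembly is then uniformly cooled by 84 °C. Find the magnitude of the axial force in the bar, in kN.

If the supports were absent, the total length change would be Σ αᵢΔT Lᵢ = 25.7×10⁻⁶×84×750 + 23.6×10⁻⁶×84×290 = 2.194 mm.
The walls prevent any net length change, so an axial force P (same in every segment) develops. Compatibility: P · Σ Lᵢ/(AᵢEᵢ) = δ_free.
The series flexibility is Σ Lᵢ/(AᵢEᵢ) = 750/(500×45×10³) + 290/(2100×70×10³) = 3.531×10⁻⁵ mm/N.
So P = 2.194 / 3.531×10⁻⁵ = 62.14 kN, tensile.

P ≈ 62.1 kN (tensile)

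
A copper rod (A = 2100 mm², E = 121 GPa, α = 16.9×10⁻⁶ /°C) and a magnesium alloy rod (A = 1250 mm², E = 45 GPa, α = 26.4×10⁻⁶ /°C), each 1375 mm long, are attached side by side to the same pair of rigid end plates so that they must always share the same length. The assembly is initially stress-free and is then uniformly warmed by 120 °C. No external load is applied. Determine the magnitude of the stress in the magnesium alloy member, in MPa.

Both members must finish at the same length. With the larger α, the magnesium alloy tends to over-expand; the plates restrain it, putting the magnesium alloy in compression and the copper in tension. With no external load the two internal forces are equal and opposite, magnitude P.
Setting the final lengths equal and cancelling L: (α₁ − α₂)ΔT = P/(A₁E₁) + P/(A₂E₂).
|α₁ − α₂|·ΔT = 9.5×10⁻⁶ × 120 = 0.00114.
1/(A₁E₁) + 1/(A₂E₂) = 1/(2100×121×10³) + 1/(1250×45×10³) = 2.171×10⁻⁸ N⁻¹.
So P = 0.00114 / 2.171×10⁻⁸ = 52.5 kN.
σ_{magnesium alloy} = P/A₂ = 52500/1250 = 42 MPa, compressive.

σ ≈ 42 MPa (compressive)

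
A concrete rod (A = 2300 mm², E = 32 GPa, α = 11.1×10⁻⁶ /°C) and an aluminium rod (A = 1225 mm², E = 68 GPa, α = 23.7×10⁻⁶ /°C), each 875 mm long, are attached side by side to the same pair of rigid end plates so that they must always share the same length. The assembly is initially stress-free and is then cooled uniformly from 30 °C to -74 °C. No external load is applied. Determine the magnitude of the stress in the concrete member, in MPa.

σ ≈ 22.3 MPa (compressive)

The aluminium has the larger α, so on cooling it would change length more than the concrete if both were free. The rigid plates force a common final length, so the aluminium is put into tension and the concrete into compression, with equal and opposite forces P (no external load).
Compatibility of the two members (thermal + elastic change equal): (α₁ − α₂)ΔT = P·[1/(A₁E₁) + 1/(A₂E₂)].
|α₁ − α₂|·ΔT = 12.6×10⁻⁶ × 104 = 0.00131.
1/(A₁E₁) + 1/(A₂E₂) = 1/(2300×32×10³) + 1/(1225×68×10³) = 2.559×10⁻⁸ N⁻¹.
So P = 0.00131 / 2.559×10⁻⁸ = 51.2 kN.
σ_{concrete} = P/A₁ = 51200/2300 = 22.26 MPa, compressive.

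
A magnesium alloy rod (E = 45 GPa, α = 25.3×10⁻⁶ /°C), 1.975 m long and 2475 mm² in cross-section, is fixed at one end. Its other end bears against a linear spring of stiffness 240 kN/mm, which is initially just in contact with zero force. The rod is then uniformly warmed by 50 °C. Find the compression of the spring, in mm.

δ ≈ 0.475 mm

The unrestrained thermal change is αΔT L = 25.3×10⁻⁶ × 50 × 1975 = 2.498 mm.
Let P be the compressive force at the spring. The rod shortens elastically by PL/(AE) and the spring compresses by P/k; together these equal δ_free.
P [ L/(AE) + 1/k ] = δ_free → P [ 1975/(2475×45×10³) + 1/(240×10³) ] = 2.498.
P = 2.498 / 2.19×10⁻⁵ = 114100 N.
Spring compression = P/k = 114100/(240×10³) = 0.4753 mm.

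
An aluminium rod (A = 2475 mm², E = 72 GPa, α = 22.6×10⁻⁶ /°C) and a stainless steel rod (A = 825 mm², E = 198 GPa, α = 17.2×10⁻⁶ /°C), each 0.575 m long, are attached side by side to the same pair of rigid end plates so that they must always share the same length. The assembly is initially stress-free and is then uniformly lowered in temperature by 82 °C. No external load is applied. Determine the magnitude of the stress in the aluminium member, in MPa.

Both members must finish at the same length. With the larger α, the aluminium tends to over-contract; the plates restrain it, putting the aluminium in tension and the stainless steel in compression. With no external load the two internal forces are equal and opposite, magnitude P.
Equating the net (thermal + elastic) strains gives |α₁ − α₂|·ΔT = P·[1/(A₁E₁) + 1/(A₂E₂)].
|α₁ − α₂|·ΔT = 5.4×10⁻⁶ × 82 = 0.0004428.
1/(A₁E₁) + 1/(A₂E₂) = 1/(2475×72×10³) + 1/(825×198×10³) = 1.173×10⁻⁸ N⁻¹.
P = 0.0004428 / 1.173×10⁻⁸ = 37740 N = 37.74 kN.
σ_{aluminium} = P/A₁ = 37740/2475 = 15.25 MPa, tensile.

σ ≈ 15.2 MPa (tensile)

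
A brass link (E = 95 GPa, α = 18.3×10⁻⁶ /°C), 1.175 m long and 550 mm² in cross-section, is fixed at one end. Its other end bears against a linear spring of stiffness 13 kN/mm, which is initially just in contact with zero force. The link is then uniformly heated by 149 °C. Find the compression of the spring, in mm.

The unrestrained thermal change is αΔT L = 18.3×10⁻⁶ × 149 × 1175 = 3.204 mm.
Let P be the compressive force at the spring. The link shortens elastically by PL/(AE) and the spring compresses by P/k; together these equal δ_free.
So P = δ_free / [L/(AE) + 1/k] = 3.204 / [ 1175/(550×95×10³) + 1/(13×10³) ].
P = 3.204 / 9.941×10⁻⁵ = 32230 N.
Spring compression = P/k = 32230/(13×10³) = 2.479 mm.

δ ≈ 2.48 mm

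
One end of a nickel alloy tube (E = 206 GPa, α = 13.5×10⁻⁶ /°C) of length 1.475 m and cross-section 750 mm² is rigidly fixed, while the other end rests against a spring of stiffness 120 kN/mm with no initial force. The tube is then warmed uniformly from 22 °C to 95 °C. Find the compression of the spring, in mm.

δ ≈ 0.677 mm

The unrestrained thermal change is αΔT L = 13.5×10⁻⁶ × 73 × 1475 = 1.454 mm.
Let P be the compressive force at the spring. The tube shortens elastically by PL/(AE) and the spring compresses by P/k; together these equal δ_free.
P [ L/(AE) + 1/k ] = δ_free → P [ 1475/(750×206×10³) + 1/(120×10³) ] = 1.454.
P = 1.454 / 1.788×10⁻⁵ = 81300 N.
Spring compression = P/k = 81300/(120×10³) = 0.6775 mm.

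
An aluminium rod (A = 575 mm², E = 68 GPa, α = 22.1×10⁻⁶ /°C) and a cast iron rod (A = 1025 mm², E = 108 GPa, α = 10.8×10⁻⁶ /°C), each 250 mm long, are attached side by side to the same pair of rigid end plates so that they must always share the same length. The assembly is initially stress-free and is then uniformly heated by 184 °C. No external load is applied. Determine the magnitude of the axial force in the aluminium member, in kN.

P ≈ 60.1 kN (compressive in the aluminium)

The aluminium has the larger α, so on heating it would change length more than the cast iron if both were free. The rigid plates force a common final length, so the aluminium is put into compression and the cast iron into tension, with equal and opposite forces P (no external load).
Compatibility of the two members (thermal + elastic change equal): (α₁ − α₂)ΔT = P·[1/(A₁E₁) + 1/(A₂E₂)].
|α₁ − α₂|·ΔT = 11.3×10⁻⁶ × 184 = 0.002079.
1/(A₁E₁) + 1/(A₂E₂) = 1/(575×68×10³) + 1/(1025×108×10³) = 3.461×10⁻⁸ N⁻¹.
P = 0.002079 / 3.461×10⁻⁸ = 60080 N = 60.08 kN.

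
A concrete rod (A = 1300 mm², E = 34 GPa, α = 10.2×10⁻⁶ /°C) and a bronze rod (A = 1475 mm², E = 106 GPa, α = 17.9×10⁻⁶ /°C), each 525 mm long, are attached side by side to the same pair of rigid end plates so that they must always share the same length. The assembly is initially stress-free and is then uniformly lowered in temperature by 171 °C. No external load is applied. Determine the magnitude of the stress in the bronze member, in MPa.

σ ≈ 30.8 MPa (tensile)

Both members must finish at the same length. With the larger α, the bronze tends to over-contract; the plates restrain it, putting the bronze in tension and the concrete in compression. With no external load the two internal forces are equal and opposite, magnitude P.
Equating the net (thermal + elastic) strains gives |α₁ − α₂|·ΔT = P·[1/(A₁E₁) + 1/(A₂E₂)].
|α₁ − α₂|·ΔT = 7.7×10⁻⁶ × 171 = 0.001317.
1/(A₁E₁) + 1/(A₂E₂) = 1/(1300×34×10³) + 1/(1475×106×10³) = 2.902×10⁻⁸ N⁻¹.
So P = 0.001317 / 2.902×10⁻⁸ = 45.37 kN.
σ_{bronze} = P/A₂ = 45370/1475 = 30.76 MPa, tensile.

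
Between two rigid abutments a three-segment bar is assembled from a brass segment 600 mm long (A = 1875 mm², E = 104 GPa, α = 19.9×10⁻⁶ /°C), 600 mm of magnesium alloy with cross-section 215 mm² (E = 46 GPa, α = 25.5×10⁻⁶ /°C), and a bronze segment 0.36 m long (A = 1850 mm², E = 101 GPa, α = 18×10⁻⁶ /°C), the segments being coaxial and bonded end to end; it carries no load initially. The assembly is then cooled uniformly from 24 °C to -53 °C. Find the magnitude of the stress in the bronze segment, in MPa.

With the walls removed the bar would change length by δ_free = Σ αᵢΔT Lᵢ = 19.9×10⁻⁶×77×600 + 25.5×10⁻⁶×77×600 + 18×10⁻⁶×77×360 = 2.596 mm.
The walls prevent any net length change, so an axial force P (same in every segment) develops. Compatibility: P · Σ Lᵢ/(AᵢEᵢ) = δ_free.
Σ Lᵢ/(AᵢEᵢ) = 600/(1875×104×10³) + 600/(215×46×10³) + 360/(1850×101×10³) = 6.567×10⁻⁵ mm/N.
So P = 2.596 / 6.567×10⁻⁵ = 39.54 kN, tensile.
σ_{bronze} = P / A = 39540 / 1850 = 21.37 MPa.

σ ≈ 21.4 MPa (tensile)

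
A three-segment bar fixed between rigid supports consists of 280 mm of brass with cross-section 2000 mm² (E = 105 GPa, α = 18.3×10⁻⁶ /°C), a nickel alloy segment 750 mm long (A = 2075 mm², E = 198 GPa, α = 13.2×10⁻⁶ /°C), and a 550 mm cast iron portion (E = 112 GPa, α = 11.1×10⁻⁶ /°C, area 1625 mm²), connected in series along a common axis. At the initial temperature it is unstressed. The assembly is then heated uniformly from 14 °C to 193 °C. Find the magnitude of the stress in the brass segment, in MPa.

Free thermal expansion of the whole bar: Σ αᵢΔT Lᵢ = 18.3×10⁻⁶×179×280 + 13.2×10⁻⁶×179×750 + 11.1×10⁻⁶×179×550 = 3.782 mm.
Since the ends are fixed, an axial force P builds up, equal in every segment, with P · Σ Lᵢ/(AᵢEᵢ) = δ_free.
The series flexibility is Σ Lᵢ/(AᵢEᵢ) = 280/(2000×105×10³) + 750/(2075×198×10³) + 550/(1625×112×10³) = 6.181×10⁻⁶ mm/N.
P = 3.782 / 6.181×10⁻⁶ = 611900 N = 611.9 kN, compressive.
σ_{brass} = P / A = 611900 / 2000 = 306 MPa.

σ ≈ 306 MPa (compressive)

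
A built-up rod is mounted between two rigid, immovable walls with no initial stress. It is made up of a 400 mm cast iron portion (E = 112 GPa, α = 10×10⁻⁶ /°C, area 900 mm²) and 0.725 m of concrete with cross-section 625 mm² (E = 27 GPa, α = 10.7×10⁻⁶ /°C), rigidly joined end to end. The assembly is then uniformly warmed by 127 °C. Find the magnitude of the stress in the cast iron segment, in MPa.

Free thermal expansion of the whole bar: Σ αᵢΔT Lᵢ = 10×10⁻⁶×127×400 + 10.7×10⁻⁶×127×725 = 1.493 mm.
Since the ends are fixed, an axial force P builds up, equal in every segment, with P · Σ Lᵢ/(AᵢEᵢ) = δ_free.
Σ Lᵢ/(AᵢEᵢ) = 400/(900×112×10³) + 725/(625×27×10³) = 4.693×10⁻⁵ mm/N.
So P = 1.493 / 4.693×10⁻⁵ = 31.82 kN, compressive.
σ_{cast iron} = P / A = 31820 / 900 = 35.35 MPa.

σ ≈ 35.4 MPa (compressive)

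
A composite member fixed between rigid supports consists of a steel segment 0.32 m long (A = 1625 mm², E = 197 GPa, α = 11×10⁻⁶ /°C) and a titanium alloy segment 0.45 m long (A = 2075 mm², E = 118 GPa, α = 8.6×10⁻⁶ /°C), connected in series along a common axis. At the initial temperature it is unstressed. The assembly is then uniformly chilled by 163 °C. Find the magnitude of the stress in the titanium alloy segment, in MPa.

If the supports were absent, the total length change would be Σ αᵢΔT Lᵢ = 11×10⁻⁶×163×320 + 8.6×10⁻⁶×163×450 = 1.205 mm.
The walls prevent any net length change, so an axial force P (same in every segment) develops. Compatibility: P · Σ Lᵢ/(AᵢEᵢ) = δ_free.
The series flexibility is Σ Lᵢ/(AᵢEᵢ) = 320/(1625×197×10³) + 450/(2075×118×10³) = 2.837×10⁻⁶ mm/N.
Hence P = δ_free / Σ(L/AE) = 1.205/2.837×10⁻⁶ = 424.5 kN (tensile).
σ_{titanium alloy} = P / A = 424500 / 2075 = 204.6 MPa.

σ ≈ 205 MPa (tensile)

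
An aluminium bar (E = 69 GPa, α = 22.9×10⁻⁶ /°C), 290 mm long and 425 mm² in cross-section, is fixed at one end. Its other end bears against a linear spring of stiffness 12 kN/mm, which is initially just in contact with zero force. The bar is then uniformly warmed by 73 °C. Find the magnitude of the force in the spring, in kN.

P ≈ 5.2 kN

If the spring were absent the bar would lengthen by αΔT L = 22.9×10⁻⁶ × 73 × 290 = 0.4848 mm.
Let P be the compressive force at the spring. The bar shortens elastically by PL/(AE) and the spring compresses by P/k; together these equal δ_free.
So P = δ_free / [L/(AE) + 1/k] = 0.4848 / [ 290/(425×69×10³) + 1/(12×10³) ].
P = 0.4848 / 9.322×10⁻⁵ = 5200 N.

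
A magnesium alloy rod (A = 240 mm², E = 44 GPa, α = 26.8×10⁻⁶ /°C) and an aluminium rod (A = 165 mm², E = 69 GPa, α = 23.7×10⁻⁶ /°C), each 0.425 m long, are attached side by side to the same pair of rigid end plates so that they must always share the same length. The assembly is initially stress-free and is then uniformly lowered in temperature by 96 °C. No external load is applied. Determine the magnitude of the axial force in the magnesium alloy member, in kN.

P ≈ 1.63 kN (tensile in the magnesium alloy)

Equilibrium of a rigid end plate with no external load gives equal and opposite internal forces ±P in the two members. Since α_{magnesium alloy} > α_{aluminium}, cooling drives the magnesium alloy into tension and the aluminium into compression.
Equating the net (thermal + elastic) strains gives |α₁ − α₂|·ΔT = P·[1/(A₁E₁) + 1/(A₂E₂)].
|α₁ − α₂|·ΔT = 3.1×10⁻⁶ × 96 = 0.0002976.
1/(A₁E₁) + 1/(A₂E₂) = 1/(240×44×10³) + 1/(165×69×10³) = 1.825×10⁻⁷ N⁻¹.
P = 0.0002976 / 1.825×10⁻⁷ = 1630 N = 1.63 kN.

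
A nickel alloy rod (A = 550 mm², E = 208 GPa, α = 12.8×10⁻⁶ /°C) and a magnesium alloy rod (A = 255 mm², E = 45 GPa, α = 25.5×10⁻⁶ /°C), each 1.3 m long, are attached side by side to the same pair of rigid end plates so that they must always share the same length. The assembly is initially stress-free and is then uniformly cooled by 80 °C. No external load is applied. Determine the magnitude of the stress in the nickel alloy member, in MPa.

Both members must finish at the same length. With the larger α, the magnesium alloy tends to over-contract; the plates restrain it, putting the magnesium alloy in tension and the nickel alloy in compression. With no external load the two internal forces are equal and opposite, magnitude P.
Setting the final lengths equal and cancelling L: (α₁ − α₂)ΔT = P/(A₁E₁) + P/(A₂E₂).
|α₁ − α₂|·ΔT = 12.7×10⁻⁶ × 80 = 0.001016.
1/(A₁E₁) + 1/(A₂E₂) = 1/(550×208×10³) + 1/(255×45×10³) = 9.589×10⁻⁸ N⁻¹.
So P = 0.001016 / 9.589×10⁻⁸ = 10.6 kN.
σ_{nickel alloy} = P/A₁ = 10600/550 = 19.27 MPa, compressive.

σ ≈ 19.3 MPa (compressive)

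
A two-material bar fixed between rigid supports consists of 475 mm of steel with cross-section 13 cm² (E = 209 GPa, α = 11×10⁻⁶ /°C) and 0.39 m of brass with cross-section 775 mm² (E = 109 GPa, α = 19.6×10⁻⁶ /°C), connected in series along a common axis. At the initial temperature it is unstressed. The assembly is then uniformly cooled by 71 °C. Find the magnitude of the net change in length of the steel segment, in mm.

With the walls removed the bar would change length by δ_free = Σ αᵢΔT Lᵢ = 11×10⁻⁶×71×475 + 19.6×10⁻⁶×71×390 = 0.9137 mm.
The walls prevent any net length change, so an axial force P (same in every segment) develops. Compatibility: P · Σ Lᵢ/(AᵢEᵢ) = δ_free.
Σ Lᵢ/(AᵢEᵢ) = 475/(1300×209×10³) + 390/(775×109×10³) = 6.365×10⁻⁶ mm/N.
So P = 0.9137 / 6.365×10⁻⁶ = 143.6 kN, tensile.
For the steel segment, free thermal change = 11×10⁻⁶×71×475 = 0.371 mm and elastic change from P = 143600×475/(1300×209×10³) = 0.251 mm; these oppose, so the net change is 0.12 mm (segment shortens).

|ΔL| ≈ 0.12 mm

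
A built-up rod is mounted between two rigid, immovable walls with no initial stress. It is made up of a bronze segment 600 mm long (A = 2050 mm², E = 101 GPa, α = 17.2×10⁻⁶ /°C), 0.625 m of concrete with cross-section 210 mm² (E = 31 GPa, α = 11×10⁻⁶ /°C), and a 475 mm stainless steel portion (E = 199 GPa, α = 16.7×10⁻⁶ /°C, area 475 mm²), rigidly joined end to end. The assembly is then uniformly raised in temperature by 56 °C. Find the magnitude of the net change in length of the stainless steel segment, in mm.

Free thermal expansion of the whole bar: Σ αᵢΔT Lᵢ = 17.2×10⁻⁶×56×600 + 11×10⁻⁶×56×625 + 16.7×10⁻⁶×56×475 = 1.407 mm.
Since the ends are fixed, an axial force P builds up, equal in every segment, with P · Σ Lᵢ/(AᵢEᵢ) = δ_free.
Σ Lᵢ/(AᵢEᵢ) = 600/(2050×101×10³) + 625/(210×31×10³) + 475/(475×199×10³) = 0.0001039 mm/N.
So P = 1.407 / 0.0001039 = 13.54 kN, compressive.
For the stainless steel segment, free thermal change = 16.7×10⁻⁶×56×475 = 0.4442 mm and elastic change from P = 13540×475/(475×199×10³) = 0.06804 mm; these oppose, so the net change is 0.376 mm (segment lengthens).

|ΔL| ≈ 0.376 mm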